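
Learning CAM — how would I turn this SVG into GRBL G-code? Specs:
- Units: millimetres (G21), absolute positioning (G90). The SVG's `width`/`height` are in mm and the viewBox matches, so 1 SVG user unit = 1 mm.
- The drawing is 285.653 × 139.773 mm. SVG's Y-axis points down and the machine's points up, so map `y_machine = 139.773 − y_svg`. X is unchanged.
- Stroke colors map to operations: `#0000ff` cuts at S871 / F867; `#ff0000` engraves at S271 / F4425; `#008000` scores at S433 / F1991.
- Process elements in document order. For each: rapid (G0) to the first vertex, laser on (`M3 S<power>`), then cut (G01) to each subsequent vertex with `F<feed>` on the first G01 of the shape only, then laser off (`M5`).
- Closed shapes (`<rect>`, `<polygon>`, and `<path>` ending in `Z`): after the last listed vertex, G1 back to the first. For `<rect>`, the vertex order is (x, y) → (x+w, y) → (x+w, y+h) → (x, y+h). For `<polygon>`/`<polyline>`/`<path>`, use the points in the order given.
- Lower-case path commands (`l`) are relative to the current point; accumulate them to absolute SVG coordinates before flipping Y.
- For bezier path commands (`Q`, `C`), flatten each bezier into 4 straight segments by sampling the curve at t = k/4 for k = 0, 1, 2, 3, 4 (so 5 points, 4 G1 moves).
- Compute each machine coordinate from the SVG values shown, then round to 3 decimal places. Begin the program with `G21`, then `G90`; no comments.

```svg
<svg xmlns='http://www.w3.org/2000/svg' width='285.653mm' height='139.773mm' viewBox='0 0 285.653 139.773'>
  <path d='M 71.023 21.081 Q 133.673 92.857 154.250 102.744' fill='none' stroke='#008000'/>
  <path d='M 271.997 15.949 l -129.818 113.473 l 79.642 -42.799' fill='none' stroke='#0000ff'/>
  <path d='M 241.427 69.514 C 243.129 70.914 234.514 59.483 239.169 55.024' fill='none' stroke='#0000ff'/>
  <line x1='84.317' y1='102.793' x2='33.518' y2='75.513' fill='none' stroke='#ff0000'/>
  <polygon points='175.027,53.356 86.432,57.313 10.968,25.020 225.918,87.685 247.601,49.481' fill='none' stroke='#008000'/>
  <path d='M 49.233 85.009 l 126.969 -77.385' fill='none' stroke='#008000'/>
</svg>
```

1 u = 1 mm; y_m = 139.773 − y.

[1] `<path>` quadratic bezier, #008000→score S433 F1991: (71.023,118.692) → (99.718,86.672) → (123.155,62.388) → (141.332,45.841) → (154.250,37.029)

[2] `<path>` open polyline, #0000ff→cut S871 F867: (271.997,123.824) → (142.179,10.351) → (221.821,53.150)

[3] `<path>` cubic bezier, #0000ff→cut S871 F867: (241.427,70.259) → (241.138,71.305) → (239.191,75.307) → (237.797,80.407) → (239.169,84.749)

[4] `<line>` line segment, #ff0000→engrave S271 F4425: (84.317,36.980) → (33.518,64.260)

[5] `<polygon>` closed polygon, #008000→score S433 F1991: (175.027,86.417) → (86.432,82.460) → (10.968,114.753) → (225.918,52.088) → (247.601,90.292) → (175.027,86.417) (closed)

[6] `<path>` line segment, #008000→score S433 F1991: (49.233,54.764) → (176.202,132.149)

G21
G90
G0 X71.023 Y118.692
M3 S433
G01 X99.718 Y86.672 F1991
G01 X123.155 Y62.388
G01 X141.332 Y45.841
G01 X154.250 Y37.029
M5
G0 X271.997 Y123.824
M3 S871
G01 X142.179 Y10.351 F867
G01 X221.821 Y53.150
M5
G0 X241.427 Y70.259
M3 S871
G01 X241.138 Y71.305 F867
G01 X239.191 Y75.307
G01 X237.797 Y80.407
G01 X239.169 Y84.749
M5
G0 X84.317 Y36.980
M3 S271
G01 X33.518 Y64.260 F4425
M5
G0 X175.027 Y86.417
M3 S433
G01 X86.432 Y82.460 F1991
G01 X10.968 Y114.753
G01 X225.918 Y52.088
G01 X247.601 Y90.292
G01 X175.027 Y86.417
M5
G0 X49.233 Y54.764
M3 S433
G01 X176.202 Y132.149 F1991
M5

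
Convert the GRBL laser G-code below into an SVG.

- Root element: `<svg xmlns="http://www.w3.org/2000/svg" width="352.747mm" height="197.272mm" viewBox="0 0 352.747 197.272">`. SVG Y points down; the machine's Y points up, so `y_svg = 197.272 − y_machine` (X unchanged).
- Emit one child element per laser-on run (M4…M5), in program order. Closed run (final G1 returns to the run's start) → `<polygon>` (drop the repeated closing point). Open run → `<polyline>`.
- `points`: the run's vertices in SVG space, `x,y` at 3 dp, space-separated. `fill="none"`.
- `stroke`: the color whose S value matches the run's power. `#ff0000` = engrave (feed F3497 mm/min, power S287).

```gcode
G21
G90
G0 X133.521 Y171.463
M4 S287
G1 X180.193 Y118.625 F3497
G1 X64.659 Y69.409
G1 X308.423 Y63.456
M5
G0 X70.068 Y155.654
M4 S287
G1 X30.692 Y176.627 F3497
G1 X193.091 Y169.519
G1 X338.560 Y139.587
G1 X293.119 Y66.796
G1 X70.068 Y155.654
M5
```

<svg xmlns="http://www.w3.org/2000/svg" width="352.747mm" height="197.272mm" viewBox="0 0 352.747 197.272">
  <polyline points="133.521,25.809 180.193,78.647 64.659,127.863 308.423,133.816" fill="none" stroke="#ff0000"/>
  <polygon points="70.068,41.618 30.692,20.645 193.091,27.753 338.560,57.685 293.119,130.476" fill="none" stroke="#ff0000"/>
</svg>

Machine Y-up, SVG Y-down with viewBox height 197.272, so y_svg = 197.272 − y_machine; X carries over. Every run uses S287, so all elements get stroke `#ff0000` (engrave).

Run 1: The run is open, so emit a `<polyline>` with points (Y-flipped): 133.521,25.809 180.193,78.647 64.659,127.863 308.423,133.816.

Run 2: The run returns to its start, so emit a `<polygon>` with points (Y-flipped): 70.068,41.618 30.692,20.645 193.091,27.753 338.560,57.685 293.119,130.476.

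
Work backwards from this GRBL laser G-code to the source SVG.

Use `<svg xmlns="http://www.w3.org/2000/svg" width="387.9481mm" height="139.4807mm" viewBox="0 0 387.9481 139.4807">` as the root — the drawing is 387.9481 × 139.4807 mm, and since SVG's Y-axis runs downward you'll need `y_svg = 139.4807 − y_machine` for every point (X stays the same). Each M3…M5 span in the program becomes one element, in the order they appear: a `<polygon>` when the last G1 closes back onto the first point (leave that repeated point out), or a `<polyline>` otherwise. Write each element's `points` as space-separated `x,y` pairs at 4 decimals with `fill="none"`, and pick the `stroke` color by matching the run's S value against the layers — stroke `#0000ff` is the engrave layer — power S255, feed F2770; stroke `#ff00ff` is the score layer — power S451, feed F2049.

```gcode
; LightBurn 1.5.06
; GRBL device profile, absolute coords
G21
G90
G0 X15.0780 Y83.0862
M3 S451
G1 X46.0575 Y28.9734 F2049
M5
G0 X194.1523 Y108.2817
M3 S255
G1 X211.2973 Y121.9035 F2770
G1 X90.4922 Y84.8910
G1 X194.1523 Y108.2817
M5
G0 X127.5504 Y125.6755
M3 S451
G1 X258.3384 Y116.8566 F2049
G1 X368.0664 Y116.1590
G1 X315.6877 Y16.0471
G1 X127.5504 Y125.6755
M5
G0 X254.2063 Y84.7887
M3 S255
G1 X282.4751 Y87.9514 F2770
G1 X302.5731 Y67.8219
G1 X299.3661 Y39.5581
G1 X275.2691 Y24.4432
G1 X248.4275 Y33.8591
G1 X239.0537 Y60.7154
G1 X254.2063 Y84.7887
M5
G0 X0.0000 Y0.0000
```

Machine Y-up, SVG Y-down with viewBox height 139.4807, so y_svg = 139.4807 − y_machine; X carries over.

Run 1: S451 ⇒ score layer `#ff00ff`. The run is open, so emit a `<polyline>` with points (Y-flipped): 15.0780,56.3945 46.0575,110.5073.

Run 2: power S255 maps to stroke `#0000ff` (engrave). The run returns to its start, so emit a `<polygon>` with points (Y-flipped): 194.1523,31.1990 211.2973,17.5772 90.4922,54.5897.

Run 3: power S451 maps to stroke `#ff00ff` (score). The run returns to its start, so emit a `<polygon>` with points (Y-flipped): 127.5504,13.8052 258.3384,22.6241 368.0664,23.3217 315.6877,123.4336.

Run 4: S255 ⇒ engrave layer `#0000ff`. The run returns to its start, so emit a `<polygon>` with points (Y-flipped): 254.2063,54.6920 282.4751,51.5293 302.5731,71.6588 299.3661,99.9226 275.2691,115.0375 248.4275,105.6216 239.0537,78.7653.

<svg xmlns="http://www.w3.org/2000/svg" width="387.9481mm" height="139.4807mm" viewBox="0 0 387.9481 139.4807">
  <polyline points="15.0780,56.3945 46.0575,110.5073" fill="none" stroke="#ff00ff"/>
  <polygon points="194.1523,31.1990 211.2973,17.5772 90.4922,54.5897" fill="none" stroke="#0000ff"/>
  <polygon points="127.5504,13.8052 258.3384,22.6241 368.0664,23.3217 315.6877,123.4336" fill="none" stroke="#ff00ff"/>
  <polygon points="254.2063,54.6920 282.4751,51.5293 302.5731,71.6588 299.3661,99.9226 275.2691,115.0375 248.4275,105.6216 239.0537,78.7653" fill="none" stroke="#0000ff"/>
</svg>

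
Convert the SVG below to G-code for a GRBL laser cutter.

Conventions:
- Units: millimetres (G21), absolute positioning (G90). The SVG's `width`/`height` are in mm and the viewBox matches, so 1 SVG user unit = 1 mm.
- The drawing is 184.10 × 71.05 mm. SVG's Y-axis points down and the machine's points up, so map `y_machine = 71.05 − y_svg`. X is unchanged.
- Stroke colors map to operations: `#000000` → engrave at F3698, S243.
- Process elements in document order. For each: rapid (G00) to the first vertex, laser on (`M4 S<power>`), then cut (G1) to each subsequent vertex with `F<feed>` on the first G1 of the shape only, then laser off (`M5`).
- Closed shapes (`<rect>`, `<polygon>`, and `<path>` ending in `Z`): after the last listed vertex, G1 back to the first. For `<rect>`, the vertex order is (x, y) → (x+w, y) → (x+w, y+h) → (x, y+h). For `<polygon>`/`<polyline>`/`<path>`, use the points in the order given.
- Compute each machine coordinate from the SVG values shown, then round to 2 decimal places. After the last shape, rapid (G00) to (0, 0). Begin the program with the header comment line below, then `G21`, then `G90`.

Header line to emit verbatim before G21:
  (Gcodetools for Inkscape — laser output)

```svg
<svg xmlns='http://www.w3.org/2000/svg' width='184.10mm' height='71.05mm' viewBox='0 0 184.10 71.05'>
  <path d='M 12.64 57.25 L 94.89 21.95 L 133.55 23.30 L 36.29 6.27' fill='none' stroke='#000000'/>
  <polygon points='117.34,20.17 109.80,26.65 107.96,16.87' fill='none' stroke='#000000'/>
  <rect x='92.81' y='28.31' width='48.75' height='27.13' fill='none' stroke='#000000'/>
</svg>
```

(Gcodetools for Inkscape — laser output)
G21
G90
G00 X12.64 Y13.80
M4 S243
G1 X94.89 Y49.10 F3698
G1 X133.55 Y47.75
G1 X36.29 Y64.78
M5
G00 X117.34 Y50.88
M4 S243
G1 X109.80 Y44.40 F3698
G1 X107.96 Y54.18
G1 X117.34 Y50.88
M5
G00 X92.81 Y42.74
M4 S243
G1 X141.56 Y42.74 F3698
G1 X141.56 Y15.61
G1 X92.81 Y15.61
G1 X92.81 Y42.74
M5
G00 X0.00 Y0.00

1 u = 1 mm; y_m = 71.05 − y.

[1] `<path>` open polyline, #000000→engrave S243 F3698: (12.64,13.80) → (94.89,49.10) → (133.55,47.75) → (36.29,64.78)

[2] `<polygon>` regular polygon, #000000→engrave S243 F3698: (117.34,50.88) → (109.80,44.40) → (107.96,54.18) → (117.34,50.88) (closed)

[3] `<rect>` rectangle, #000000→engrave S243 F3698: (92.81,42.74) → (141.56,42.74) → (141.56,15.61) → (92.81,15.61) → (92.81,42.74) (closed)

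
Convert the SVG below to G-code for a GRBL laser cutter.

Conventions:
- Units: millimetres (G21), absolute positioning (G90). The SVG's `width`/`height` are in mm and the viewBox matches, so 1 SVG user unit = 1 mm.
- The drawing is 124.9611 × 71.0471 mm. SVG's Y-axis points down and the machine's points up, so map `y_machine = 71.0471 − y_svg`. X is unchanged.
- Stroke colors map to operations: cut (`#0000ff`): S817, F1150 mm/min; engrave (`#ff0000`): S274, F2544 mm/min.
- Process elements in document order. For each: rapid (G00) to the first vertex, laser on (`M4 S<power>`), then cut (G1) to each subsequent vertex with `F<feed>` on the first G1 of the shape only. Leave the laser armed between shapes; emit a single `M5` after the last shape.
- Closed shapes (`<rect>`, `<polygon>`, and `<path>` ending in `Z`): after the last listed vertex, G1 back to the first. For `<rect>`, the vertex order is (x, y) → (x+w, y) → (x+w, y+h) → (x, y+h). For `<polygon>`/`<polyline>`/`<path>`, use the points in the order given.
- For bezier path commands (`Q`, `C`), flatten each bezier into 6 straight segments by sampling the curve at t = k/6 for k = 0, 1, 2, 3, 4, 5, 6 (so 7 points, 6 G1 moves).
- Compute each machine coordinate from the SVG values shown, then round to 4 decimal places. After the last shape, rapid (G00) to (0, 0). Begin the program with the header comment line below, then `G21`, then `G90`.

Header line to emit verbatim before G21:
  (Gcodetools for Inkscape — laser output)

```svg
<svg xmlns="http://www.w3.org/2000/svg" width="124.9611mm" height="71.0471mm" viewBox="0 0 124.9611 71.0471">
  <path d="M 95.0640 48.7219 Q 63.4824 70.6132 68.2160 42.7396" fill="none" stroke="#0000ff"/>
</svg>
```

1 u = 1 mm; y_m = 71.0471 − y.

[1] `<path>` quadratic bezier, #0000ff→cut S817 F1150: (95.0640,22.3252) → (85.5456,16.4105) → (78.0446,13.2604) → (72.5612,12.8751) → (69.0953,15.2545) → (67.6469,20.3987) → (68.2160,28.3075)

(Gcodetools for Inkscape — laser output)
G21
G90
G00 X95.0640 Y22.3252
M4 S817
G1 X85.5456 Y16.4105 F1150
G1 X78.0446 Y13.2604
G1 X72.5612 Y12.8751
G1 X69.0953 Y15.2545
G1 X67.6469 Y20.3987
G1 X68.2160 Y28.3075
M5
G00 X0.0000 Y0.0000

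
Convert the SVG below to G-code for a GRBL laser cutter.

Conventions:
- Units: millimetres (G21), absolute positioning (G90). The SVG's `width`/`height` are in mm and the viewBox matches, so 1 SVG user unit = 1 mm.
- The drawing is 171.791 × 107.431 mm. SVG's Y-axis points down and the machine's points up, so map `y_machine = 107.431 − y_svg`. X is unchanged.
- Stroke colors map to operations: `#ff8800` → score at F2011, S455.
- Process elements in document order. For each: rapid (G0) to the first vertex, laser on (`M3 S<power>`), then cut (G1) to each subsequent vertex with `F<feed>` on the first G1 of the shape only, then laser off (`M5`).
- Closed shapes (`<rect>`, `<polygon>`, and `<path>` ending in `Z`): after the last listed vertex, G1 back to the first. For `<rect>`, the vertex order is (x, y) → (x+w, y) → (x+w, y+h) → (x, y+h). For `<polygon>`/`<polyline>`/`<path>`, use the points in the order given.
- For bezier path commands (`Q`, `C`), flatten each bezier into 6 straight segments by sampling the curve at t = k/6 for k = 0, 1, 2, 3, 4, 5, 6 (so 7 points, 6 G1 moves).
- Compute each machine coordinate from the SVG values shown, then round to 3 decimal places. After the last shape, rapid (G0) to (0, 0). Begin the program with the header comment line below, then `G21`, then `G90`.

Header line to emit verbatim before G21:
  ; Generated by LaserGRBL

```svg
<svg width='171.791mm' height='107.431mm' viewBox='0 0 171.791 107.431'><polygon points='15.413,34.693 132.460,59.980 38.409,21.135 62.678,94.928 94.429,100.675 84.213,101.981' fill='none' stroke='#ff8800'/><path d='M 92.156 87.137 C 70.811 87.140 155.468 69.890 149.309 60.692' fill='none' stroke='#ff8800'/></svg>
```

; Generated by LaserGRBL
G21
G90
G0 X15.413 Y72.738
M3 S455
G1 X132.460 Y47.451 F2011
G1 X38.409 Y86.296
G1 X62.678 Y12.503
G1 X94.429 Y6.756
G1 X84.213 Y5.450
G1 X15.413 Y72.738
M5
G0 X92.156 Y20.294
M3 S455
G1 X89.406 Y21.613 F2011
G1 X98.855 Y25.105
G1 X115.038 Y30.066
G1 X132.486 Y35.794
G1 X145.732 Y41.586
G1 X149.309 Y46.739
M5
G0 X0.000 Y0.000

viewBox `0 0 171.791 107.431` with mm width/height → 1 unit = 1 mm. Flip: y_m = 107.431 − y_svg.

**Shape 1** — `<polygon>` closed polygon, stroke `#ff8800` → score (S455, F2011). Machine vertices: (15.413,72.738) → (132.460,47.451) → (38.409,86.296) → (62.678,12.503) → (94.429,6.756) → (84.213,5.450) → (15.413,72.738). Closed: final G1 returns to the first vertex.

**Shape 2** — `<path>` cubic bezier, stroke `#ff8800` → score (S455, F2011). Control points (SVG): P0=(92.156,87.137), P1=(70.811,87.140), P2=(155.468,69.890), P3=(149.309,60.692); sampled at t=k/6. Machine vertices: (92.156,20.294) → (89.406,21.613) → (98.855,25.105) → (115.038,30.066) → (132.486,35.794) → (145.732,41.586) → (149.309,46.739). Open path.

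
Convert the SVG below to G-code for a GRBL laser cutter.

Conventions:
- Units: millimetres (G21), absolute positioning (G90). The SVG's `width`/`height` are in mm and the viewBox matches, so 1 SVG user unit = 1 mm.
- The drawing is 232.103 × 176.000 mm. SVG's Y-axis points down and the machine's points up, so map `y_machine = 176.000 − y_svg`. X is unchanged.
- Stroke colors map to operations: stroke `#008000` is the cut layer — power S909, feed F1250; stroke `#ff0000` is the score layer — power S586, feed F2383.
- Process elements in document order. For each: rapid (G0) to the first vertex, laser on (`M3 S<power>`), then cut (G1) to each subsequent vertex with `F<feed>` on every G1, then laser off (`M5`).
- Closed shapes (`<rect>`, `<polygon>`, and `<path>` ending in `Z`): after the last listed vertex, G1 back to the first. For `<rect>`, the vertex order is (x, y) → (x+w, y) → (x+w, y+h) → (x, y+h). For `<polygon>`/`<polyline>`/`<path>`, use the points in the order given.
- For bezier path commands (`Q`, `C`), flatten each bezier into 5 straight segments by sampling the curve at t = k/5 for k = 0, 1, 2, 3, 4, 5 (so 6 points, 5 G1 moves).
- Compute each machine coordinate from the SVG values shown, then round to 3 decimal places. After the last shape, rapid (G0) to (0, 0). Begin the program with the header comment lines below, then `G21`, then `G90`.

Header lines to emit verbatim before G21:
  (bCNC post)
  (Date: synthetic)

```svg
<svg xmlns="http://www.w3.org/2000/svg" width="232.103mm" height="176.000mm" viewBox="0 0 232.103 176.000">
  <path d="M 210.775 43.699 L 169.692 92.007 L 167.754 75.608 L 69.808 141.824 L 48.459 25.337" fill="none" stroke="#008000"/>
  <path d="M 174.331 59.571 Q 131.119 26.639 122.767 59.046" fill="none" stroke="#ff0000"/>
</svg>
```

Since the viewBox matches the mm dimensions, user units are millimetres directly. The only transform is the Y-flip y_m = 176.000 − y_svg.

Shape 1 is a open polyline drawn with `<path>`. Its stroke #008000 means cut at S909, F1250. After flipping Y the toolpath is (210.775,132.301) → (169.692,83.993) → (167.754,100.392) → (69.808,34.176) → (48.459,150.663).

Shape 2 is a quadratic bezier drawn with `<path>`. Its stroke #ff0000 means score at S586, F2383. After flipping Y the toolpath is (174.331,116.429) → (158.441,126.988) → (145.339,132.320) → (135.026,132.425) → (127.502,127.303) → (122.767,116.954).

(bCNC post)
(Date: synthetic)
G21
G90
G0 X210.775 Y132.301
M3 S909
G1 X169.692 Y83.993 F1250
G1 X167.754 Y100.392 F1250
G1 X69.808 Y34.176 F1250
G1 X48.459 Y150.663 F1250
M5
G0 X174.331 Y116.429
M3 S586
G1 X158.441 Y126.988 F2383
G1 X145.339 Y132.320 F2383
G1 X135.026 Y132.425 F2383
G1 X127.502 Y127.303 F2383
G1 X122.767 Y116.954 F2383
M5
G0 X0.000 Y0.000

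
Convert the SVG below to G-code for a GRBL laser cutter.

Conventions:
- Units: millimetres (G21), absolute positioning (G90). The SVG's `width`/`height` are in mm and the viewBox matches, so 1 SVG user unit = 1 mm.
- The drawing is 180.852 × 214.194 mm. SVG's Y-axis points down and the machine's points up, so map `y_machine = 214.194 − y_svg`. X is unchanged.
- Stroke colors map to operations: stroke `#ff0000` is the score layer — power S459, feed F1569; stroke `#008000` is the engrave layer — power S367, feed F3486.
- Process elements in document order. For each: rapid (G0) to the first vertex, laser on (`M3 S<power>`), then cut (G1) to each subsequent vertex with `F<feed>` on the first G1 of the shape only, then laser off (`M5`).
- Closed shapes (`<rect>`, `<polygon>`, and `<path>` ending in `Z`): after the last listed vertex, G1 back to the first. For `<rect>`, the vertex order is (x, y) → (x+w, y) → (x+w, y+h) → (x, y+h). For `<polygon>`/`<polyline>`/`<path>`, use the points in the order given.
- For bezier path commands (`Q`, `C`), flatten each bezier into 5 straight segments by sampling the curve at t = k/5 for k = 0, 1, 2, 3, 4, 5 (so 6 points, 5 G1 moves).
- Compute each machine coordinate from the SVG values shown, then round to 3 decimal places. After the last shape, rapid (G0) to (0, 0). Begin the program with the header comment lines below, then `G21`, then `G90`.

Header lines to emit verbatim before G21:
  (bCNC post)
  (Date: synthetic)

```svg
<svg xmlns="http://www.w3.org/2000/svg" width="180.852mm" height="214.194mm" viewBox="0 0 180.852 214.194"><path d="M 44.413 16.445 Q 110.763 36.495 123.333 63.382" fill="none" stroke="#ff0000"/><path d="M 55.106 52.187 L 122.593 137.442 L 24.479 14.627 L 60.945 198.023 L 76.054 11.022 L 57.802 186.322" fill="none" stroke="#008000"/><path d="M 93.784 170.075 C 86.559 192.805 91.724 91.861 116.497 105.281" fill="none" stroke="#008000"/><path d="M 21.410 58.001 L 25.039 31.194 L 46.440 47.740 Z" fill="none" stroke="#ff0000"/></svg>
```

(bCNC post)
(Date: synthetic)
G21
G90
G0 X44.413 Y197.749
M3 S459
G1 X68.802 Y189.456 F1569
G1 X88.888 Y180.615
G1 X104.672 Y171.228
G1 X116.154 Y161.293
G1 X123.333 Y150.812
M5
G0 X55.106 Y162.007
M3 S367
G1 X122.593 Y76.752 F3486
G1 X24.479 Y199.567
G1 X60.945 Y16.171
G1 X76.054 Y203.172
G1 X57.802 Y27.872
M5
G0 X93.784 Y44.119
M3 S367
G1 X90.994 Y43.418 F3486
G1 X91.523 Y60.972
G1 X95.719 Y85.357
G1 X103.928 Y105.146
G1 X116.497 Y108.913
M5
G0 X21.410 Y156.193
M3 S459
G1 X25.039 Y183.000 F1569
G1 X46.440 Y166.454
G1 X21.410 Y156.193
M5
G0 X0.000 Y0.000

Since the viewBox matches the mm dimensions, user units are millimetres directly. The only transform is the Y-flip y_m = 214.194 − y_svg.

Shape 1 is a quadratic bezier drawn with `<path>`. Its stroke #ff0000 means score at S459, F1569. After flipping Y the toolpath is (44.413,197.749) → (68.802,189.456) → (88.888,180.615) → (104.672,171.228) → (116.154,161.293) → (123.333,150.812).

Shape 2 is a open polyline drawn with `<path>`. Its stroke #008000 means engrave at S367, F3486. After flipping Y the toolpath is (55.106,162.007) → (122.593,76.752) → (24.479,199.567) → (60.945,16.171) → (76.054,203.172) → (57.802,27.872).

Shape 3 is a cubic bezier drawn with `<path>`. Its stroke #008000 means engrave at S367, F3486. After flipping Y the toolpath is (93.784,44.119) → (90.994,43.418) → (91.523,60.972) → (95.719,85.357) → (103.928,105.146) → (116.497,108.913).

Shape 4 is a regular polygon drawn with `<path>`. Its stroke #ff0000 means score at S459, F1569. After flipping Y the toolpath is (21.410,156.193) → (25.039,183.000) → (46.440,166.454) → (21.410,156.193), returning to the start.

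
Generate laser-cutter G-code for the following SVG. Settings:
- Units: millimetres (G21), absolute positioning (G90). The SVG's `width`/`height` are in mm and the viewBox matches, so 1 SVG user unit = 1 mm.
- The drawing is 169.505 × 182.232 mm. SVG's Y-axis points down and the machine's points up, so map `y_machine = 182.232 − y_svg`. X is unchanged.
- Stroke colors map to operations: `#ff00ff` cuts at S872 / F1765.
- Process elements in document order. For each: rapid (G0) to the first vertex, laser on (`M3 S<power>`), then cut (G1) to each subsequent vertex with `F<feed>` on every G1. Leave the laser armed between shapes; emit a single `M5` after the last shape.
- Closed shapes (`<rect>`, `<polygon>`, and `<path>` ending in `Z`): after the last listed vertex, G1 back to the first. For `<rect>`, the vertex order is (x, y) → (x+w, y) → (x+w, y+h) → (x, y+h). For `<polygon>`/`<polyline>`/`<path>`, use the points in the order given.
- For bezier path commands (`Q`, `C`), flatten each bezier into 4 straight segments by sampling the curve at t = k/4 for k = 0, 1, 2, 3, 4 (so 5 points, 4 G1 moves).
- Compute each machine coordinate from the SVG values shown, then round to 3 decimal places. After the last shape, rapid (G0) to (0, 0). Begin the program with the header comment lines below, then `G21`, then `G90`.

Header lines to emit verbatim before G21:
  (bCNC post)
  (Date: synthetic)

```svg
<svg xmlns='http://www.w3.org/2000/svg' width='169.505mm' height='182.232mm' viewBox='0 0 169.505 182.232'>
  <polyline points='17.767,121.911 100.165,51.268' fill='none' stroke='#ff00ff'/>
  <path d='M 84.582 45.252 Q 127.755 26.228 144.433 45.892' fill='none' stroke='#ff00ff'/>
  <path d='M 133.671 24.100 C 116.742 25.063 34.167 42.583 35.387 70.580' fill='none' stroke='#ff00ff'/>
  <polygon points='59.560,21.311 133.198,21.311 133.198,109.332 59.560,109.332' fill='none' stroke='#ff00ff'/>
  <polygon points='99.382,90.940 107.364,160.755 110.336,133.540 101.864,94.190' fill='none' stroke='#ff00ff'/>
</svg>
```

(bCNC post)
(Date: synthetic)
G21
G90
G0 X17.767 Y60.321
M3 S872
G1 X100.165 Y130.964 F1765
G0 X84.582 Y136.980
M3 S872
G1 X104.513 Y144.074 F1765
G1 X121.131 Y146.332 F1765
G1 X134.438 Y143.754 F1765
G1 X144.433 Y136.340 F1765
G0 X133.671 Y158.132
M3 S872
G1 X111.001 Y154.400 F1765
G1 X77.723 Y145.030 F1765
G1 X47.849 Y130.590 F1765
G1 X35.387 Y111.652 F1765
G0 X59.560 Y160.921
M3 S872
G1 X133.198 Y160.921 F1765
G1 X133.198 Y72.900 F1765
G1 X59.560 Y72.900 F1765
G1 X59.560 Y160.921 F1765
G0 X99.382 Y91.292
M3 S872
G1 X107.364 Y21.477 F1765
G1 X110.336 Y48.692 F1765
G1 X101.864 Y88.042 F1765
G1 X99.382 Y91.292 F1765
M5
G0 X0.000 Y0.000

Since the viewBox matches the mm dimensions, user units are millimetres directly. The only transform is the Y-flip y_m = 182.232 − y_svg.

Shape 1 is a line segment drawn with `<polyline>`. Its stroke #ff00ff means cut at S872, F1765. After flipping Y the toolpath is (17.767,60.321) → (100.165,130.964).

Shape 2 is a quadratic bezier drawn with `<path>`. Its stroke #ff00ff means cut at S872, F1765. After flipping Y the toolpath is (84.582,136.980) → (104.513,144.074) → (121.131,146.332) → (134.438,143.754) → (144.433,136.340).

Shape 3 is a cubic bezier drawn with `<path>`. Its stroke #ff00ff means cut at S872, F1765. After flipping Y the toolpath is (133.671,158.132) → (111.001,154.400) → (77.723,145.030) → (47.849,130.590) → (35.387,111.652).

Shape 4 is a rectangle drawn with `<polygon>`. Its stroke #ff00ff means cut at S872, F1765. After flipping Y the toolpath is (59.560,160.921) → (133.198,160.921) → (133.198,72.900) → (59.560,72.900) → (59.560,160.921), returning to the start.

Shape 5 is a closed polygon drawn with `<polygon>`. Its stroke #ff00ff means cut at S872, F1765. After flipping Y the toolpath is (99.382,91.292) → (107.364,21.477) → (110.336,48.692) → (101.864,88.042) → (99.382,91.292), returning to the start.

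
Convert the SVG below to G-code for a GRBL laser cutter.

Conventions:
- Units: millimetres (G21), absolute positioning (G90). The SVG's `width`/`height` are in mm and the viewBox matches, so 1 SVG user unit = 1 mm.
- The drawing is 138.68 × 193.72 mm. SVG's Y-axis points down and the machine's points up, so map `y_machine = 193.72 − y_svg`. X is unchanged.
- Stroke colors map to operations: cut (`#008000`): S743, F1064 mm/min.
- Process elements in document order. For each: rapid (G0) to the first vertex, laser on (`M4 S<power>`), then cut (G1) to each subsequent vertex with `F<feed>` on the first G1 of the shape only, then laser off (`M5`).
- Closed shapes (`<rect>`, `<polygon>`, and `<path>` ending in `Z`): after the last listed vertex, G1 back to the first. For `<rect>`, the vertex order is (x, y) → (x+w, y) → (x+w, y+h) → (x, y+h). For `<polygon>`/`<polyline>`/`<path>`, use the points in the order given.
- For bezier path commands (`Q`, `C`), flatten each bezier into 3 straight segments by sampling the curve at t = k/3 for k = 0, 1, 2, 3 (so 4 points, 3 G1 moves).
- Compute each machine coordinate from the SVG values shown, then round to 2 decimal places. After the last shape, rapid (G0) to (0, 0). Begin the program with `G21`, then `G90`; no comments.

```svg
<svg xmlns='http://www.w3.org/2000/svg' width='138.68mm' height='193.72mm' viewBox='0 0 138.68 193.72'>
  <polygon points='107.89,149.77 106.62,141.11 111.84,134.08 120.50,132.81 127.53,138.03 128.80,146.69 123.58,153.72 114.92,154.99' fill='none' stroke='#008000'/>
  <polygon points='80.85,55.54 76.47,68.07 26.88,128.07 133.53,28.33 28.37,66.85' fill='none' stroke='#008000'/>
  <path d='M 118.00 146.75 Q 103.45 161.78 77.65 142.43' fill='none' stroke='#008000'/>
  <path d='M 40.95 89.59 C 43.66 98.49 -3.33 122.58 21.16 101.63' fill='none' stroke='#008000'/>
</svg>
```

1 u = 1 mm; y_m = 193.72 − y.

[1] `<polygon>` regular polygon, #008000→cut S743 F1064: (107.89,43.95) → (106.62,52.61) → (111.84,59.64) → (120.50,60.91) → (127.53,55.69) → (128.80,47.03) → (123.58,40.00) → (114.92,38.73) → (107.89,43.95) (closed)

[2] `<polygon>` closed polygon, #008000→cut S743 F1064: (80.85,138.18) → (76.47,125.65) → (26.88,65.65) → (133.53,165.39) → (28.37,126.87) → (80.85,138.18) (closed)

[3] `<path>` quadratic bezier, #008000→cut S743 F1064: (118.00,46.97) → (107.05,40.77) → (93.60,42.21) → (77.65,51.29)

[4] `<path>` cubic bezier, #008000→cut S743 F1064: (40.95,104.13) → (31.58,92.40) → (16.01,83.92) → (21.16,92.09)

G21
G90
G0 X107.89 Y43.95
M4 S743
G1 X106.62 Y52.61 F1064
G1 X111.84 Y59.64
G1 X120.50 Y60.91
G1 X127.53 Y55.69
G1 X128.80 Y47.03
G1 X123.58 Y40.00
G1 X114.92 Y38.73
G1 X107.89 Y43.95
M5
G0 X80.85 Y138.18
M4 S743
G1 X76.47 Y125.65 F1064
G1 X26.88 Y65.65
G1 X133.53 Y165.39
G1 X28.37 Y126.87
G1 X80.85 Y138.18
M5
G0 X118.00 Y46.97
M4 S743
G1 X107.05 Y40.77 F1064
G1 X93.60 Y42.21
G1 X77.65 Y51.29
M5
G0 X40.95 Y104.13
M4 S743
G1 X31.58 Y92.40 F1064
G1 X16.01 Y83.92
G1 X21.16 Y92.09
M5
G0 X0.00 Y0.00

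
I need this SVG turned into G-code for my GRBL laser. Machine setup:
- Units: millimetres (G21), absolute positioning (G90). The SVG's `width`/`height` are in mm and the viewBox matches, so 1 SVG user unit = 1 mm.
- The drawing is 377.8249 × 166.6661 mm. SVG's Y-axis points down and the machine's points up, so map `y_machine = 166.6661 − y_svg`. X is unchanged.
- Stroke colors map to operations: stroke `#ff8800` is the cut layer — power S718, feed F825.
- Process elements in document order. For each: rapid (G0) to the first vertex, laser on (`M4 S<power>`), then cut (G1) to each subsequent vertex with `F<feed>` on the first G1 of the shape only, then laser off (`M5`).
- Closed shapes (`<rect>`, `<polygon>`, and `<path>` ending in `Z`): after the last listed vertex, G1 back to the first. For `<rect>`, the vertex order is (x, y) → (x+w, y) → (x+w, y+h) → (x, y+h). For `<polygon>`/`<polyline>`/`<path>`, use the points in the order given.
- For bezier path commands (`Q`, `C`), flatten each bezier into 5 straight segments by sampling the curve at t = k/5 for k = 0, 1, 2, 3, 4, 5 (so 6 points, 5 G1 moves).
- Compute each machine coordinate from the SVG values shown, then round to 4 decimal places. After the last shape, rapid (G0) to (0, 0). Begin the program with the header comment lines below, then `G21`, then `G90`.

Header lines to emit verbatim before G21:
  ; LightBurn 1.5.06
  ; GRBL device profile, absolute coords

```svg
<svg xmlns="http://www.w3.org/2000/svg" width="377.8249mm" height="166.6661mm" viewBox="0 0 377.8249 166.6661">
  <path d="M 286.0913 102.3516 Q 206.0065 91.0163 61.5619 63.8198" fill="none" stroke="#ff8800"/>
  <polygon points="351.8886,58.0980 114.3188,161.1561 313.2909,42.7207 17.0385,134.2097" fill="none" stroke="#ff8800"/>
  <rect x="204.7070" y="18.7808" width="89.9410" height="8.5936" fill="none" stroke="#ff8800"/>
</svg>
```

; LightBurn 1.5.06
; GRBL device profile, absolute coords
G21
G90
G0 X286.0913 Y64.3145
M4 S718
G1 X251.4830 Y69.4831 F825
G1 X211.7259 Y75.9205
G1 X166.8200 Y83.6269
G1 X116.7653 Y92.6021
G1 X61.5619 Y102.8463
M5
G0 X351.8886 Y108.5681
M4 S718
G1 X114.3188 Y5.5100 F825
G1 X313.2909 Y123.9454
G1 X17.0385 Y32.4564
G1 X351.8886 Y108.5681
M5
G0 X204.7070 Y147.8853
M4 S718
G1 X294.6480 Y147.8853 F825
G1 X294.6480 Y139.2917
G1 X204.7070 Y139.2917
G1 X204.7070 Y147.8853
M5
G0 X0.0000 Y0.0000

1 u = 1 mm; y_m = 166.6661 − y.

[1] `<path>` quadratic bezier, #ff8800→cut S718 F825: (286.0913,64.3145) → (251.4830,69.4831) → (211.7259,75.9205) → (166.8200,83.6269) → (116.7653,92.6021) → (61.5619,102.8463)

[2] `<polygon>` closed polygon, #ff8800→cut S718 F825: (351.8886,108.5681) → (114.3188,5.5100) → (313.2909,123.9454) → (17.0385,32.4564) → (351.8886,108.5681) (closed)

[3] `<rect>` rectangle, #ff8800→cut S718 F825: (204.7070,147.8853) → (294.6480,147.8853) → (294.6480,139.2917) → (204.7070,139.2917) → (204.7070,147.8853) (closed)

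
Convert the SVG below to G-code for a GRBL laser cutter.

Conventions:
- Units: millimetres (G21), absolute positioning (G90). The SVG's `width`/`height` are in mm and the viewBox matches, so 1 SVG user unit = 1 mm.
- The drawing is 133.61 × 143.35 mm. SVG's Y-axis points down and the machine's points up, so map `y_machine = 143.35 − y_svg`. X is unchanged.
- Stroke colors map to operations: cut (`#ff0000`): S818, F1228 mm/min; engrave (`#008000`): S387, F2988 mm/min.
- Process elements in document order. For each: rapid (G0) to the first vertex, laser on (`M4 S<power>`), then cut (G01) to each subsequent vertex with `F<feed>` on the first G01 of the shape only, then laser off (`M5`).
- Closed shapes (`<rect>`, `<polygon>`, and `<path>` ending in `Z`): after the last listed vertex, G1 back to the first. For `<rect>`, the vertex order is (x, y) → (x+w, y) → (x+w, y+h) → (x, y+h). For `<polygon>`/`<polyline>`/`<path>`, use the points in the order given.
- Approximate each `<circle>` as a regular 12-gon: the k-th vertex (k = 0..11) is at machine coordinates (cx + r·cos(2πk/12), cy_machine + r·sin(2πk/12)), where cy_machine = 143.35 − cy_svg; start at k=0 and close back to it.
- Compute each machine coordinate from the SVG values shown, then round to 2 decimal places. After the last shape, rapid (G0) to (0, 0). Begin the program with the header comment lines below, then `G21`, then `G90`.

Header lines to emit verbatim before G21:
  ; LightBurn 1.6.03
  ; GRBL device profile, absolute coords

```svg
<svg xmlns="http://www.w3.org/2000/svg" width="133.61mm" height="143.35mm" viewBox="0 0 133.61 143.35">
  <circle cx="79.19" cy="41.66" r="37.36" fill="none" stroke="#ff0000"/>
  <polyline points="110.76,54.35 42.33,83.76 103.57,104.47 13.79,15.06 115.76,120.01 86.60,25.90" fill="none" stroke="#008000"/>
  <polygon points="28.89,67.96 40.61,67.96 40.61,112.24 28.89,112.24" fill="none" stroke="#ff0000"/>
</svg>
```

viewBox `0 0 133.61 143.35` with mm width/height → 1 unit = 1 mm. Flip: y_m = 143.35 − y_svg.

**Shape 1** — `<circle>` circle, stroke `#ff0000` → cut (S818, F1228). Machine vertices: (116.55,101.69) → (111.54,120.37) → (97.87,134.04) → (79.19,139.05) → (60.51,134.04) → (46.84,120.37) → (41.83,101.69) → (46.84,83.01) → (60.51,69.34) → (79.19,64.33) → (97.87,69.34) → (111.54,83.01) → (116.55,101.69). Closed: final G1 returns to the first vertex.

**Shape 2** — `<polyline>` open polyline, stroke `#008000` → engrave (S387, F2988). Machine vertices: (110.76,89.00) → (42.33,59.59) → (103.57,38.88) → (13.79,128.29) → (115.76,23.34) → (86.60,117.45). Open path.

**Shape 3** — `<polygon>` rectangle, stroke `#ff0000` → cut (S818, F1228). Machine vertices: (28.89,75.39) → (40.61,75.39) → (40.61,31.11) → (28.89,31.11) → (28.89,75.39). Closed: final G1 returns to the first vertex.

; LightBurn 1.6.03
; GRBL device profile, absolute coords
G21
G90
G0 X116.55 Y101.69
M4 S818
G01 X111.54 Y120.37 F1228
G01 X97.87 Y134.04
G01 X79.19 Y139.05
G01 X60.51 Y134.04
G01 X46.84 Y120.37
G01 X41.83 Y101.69
G01 X46.84 Y83.01
G01 X60.51 Y69.34
G01 X79.19 Y64.33
G01 X97.87 Y69.34
G01 X111.54 Y83.01
G01 X116.55 Y101.69
M5
G0 X110.76 Y89.00
M4 S387
G01 X42.33 Y59.59 F2988
G01 X103.57 Y38.88
G01 X13.79 Y128.29
G01 X115.76 Y23.34
G01 X86.60 Y117.45
M5
G0 X28.89 Y75.39
M4 S818
G01 X40.61 Y75.39 F1228
G01 X40.61 Y31.11
G01 X28.89 Y31.11
G01 X28.89 Y75.39
M5
G0 X0.00 Y0.00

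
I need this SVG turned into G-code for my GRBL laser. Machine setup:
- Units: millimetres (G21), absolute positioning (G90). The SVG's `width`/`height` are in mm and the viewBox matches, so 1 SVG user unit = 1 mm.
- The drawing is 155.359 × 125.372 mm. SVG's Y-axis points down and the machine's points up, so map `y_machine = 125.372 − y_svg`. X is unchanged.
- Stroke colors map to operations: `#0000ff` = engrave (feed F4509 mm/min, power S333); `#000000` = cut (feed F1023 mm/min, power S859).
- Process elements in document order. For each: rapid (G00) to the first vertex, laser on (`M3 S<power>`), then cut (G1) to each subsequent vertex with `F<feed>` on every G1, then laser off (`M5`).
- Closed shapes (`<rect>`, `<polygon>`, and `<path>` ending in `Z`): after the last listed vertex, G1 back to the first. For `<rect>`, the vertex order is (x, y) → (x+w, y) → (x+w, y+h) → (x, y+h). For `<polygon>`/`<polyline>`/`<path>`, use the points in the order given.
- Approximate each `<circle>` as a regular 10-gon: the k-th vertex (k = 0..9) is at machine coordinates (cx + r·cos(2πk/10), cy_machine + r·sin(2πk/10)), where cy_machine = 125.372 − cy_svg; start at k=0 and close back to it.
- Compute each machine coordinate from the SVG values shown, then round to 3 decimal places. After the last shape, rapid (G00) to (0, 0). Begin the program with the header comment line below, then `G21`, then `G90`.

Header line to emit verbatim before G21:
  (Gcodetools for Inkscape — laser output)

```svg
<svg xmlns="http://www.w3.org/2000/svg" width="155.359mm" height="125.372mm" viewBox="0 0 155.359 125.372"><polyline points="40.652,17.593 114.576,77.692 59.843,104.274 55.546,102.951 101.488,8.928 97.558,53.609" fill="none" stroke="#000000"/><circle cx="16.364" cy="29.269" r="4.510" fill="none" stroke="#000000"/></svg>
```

Since the viewBox matches the mm dimensions, user units are millimetres directly. The only transform is the Y-flip y_m = 125.372 − y_svg.

Shape 1 is a open polyline drawn with `<polyline>`. Its stroke #000000 means cut at S859, F1023. After flipping Y the toolpath is (40.652,107.779) → (114.576,47.680) → (59.843,21.098) → (55.546,22.421) → (101.488,116.444) → (97.558,71.763).

Shape 2 is a circle drawn with `<circle>`. Its stroke #000000 means cut at S859, F1023. After flipping Y the toolpath is (20.874,96.103) → (20.013,98.754) → (17.758,100.392) → (14.970,100.392) → (12.715,98.754) → (11.854,96.103) → (12.715,93.452) → (14.970,91.814) → (17.758,91.814) → (20.013,93.452) → (20.874,96.103), returning to the start.

(Gcodetools for Inkscape — laser output)
G21
G90
G00 X40.652 Y107.779
M3 S859
G1 X114.576 Y47.680 F1023
G1 X59.843 Y21.098 F1023
G1 X55.546 Y22.421 F1023
G1 X101.488 Y116.444 F1023
G1 X97.558 Y71.763 F1023
M5
G00 X20.874 Y96.103
M3 S859
G1 X20.013 Y98.754 F1023
G1 X17.758 Y100.392 F1023
G1 X14.970 Y100.392 F1023
G1 X12.715 Y98.754 F1023
G1 X11.854 Y96.103 F1023
G1 X12.715 Y93.452 F1023
G1 X14.970 Y91.814 F1023
G1 X17.758 Y91.814 F1023
G1 X20.013 Y93.452 F1023
G1 X20.874 Y96.103 F1023
M5
G00 X0.000 Y0.000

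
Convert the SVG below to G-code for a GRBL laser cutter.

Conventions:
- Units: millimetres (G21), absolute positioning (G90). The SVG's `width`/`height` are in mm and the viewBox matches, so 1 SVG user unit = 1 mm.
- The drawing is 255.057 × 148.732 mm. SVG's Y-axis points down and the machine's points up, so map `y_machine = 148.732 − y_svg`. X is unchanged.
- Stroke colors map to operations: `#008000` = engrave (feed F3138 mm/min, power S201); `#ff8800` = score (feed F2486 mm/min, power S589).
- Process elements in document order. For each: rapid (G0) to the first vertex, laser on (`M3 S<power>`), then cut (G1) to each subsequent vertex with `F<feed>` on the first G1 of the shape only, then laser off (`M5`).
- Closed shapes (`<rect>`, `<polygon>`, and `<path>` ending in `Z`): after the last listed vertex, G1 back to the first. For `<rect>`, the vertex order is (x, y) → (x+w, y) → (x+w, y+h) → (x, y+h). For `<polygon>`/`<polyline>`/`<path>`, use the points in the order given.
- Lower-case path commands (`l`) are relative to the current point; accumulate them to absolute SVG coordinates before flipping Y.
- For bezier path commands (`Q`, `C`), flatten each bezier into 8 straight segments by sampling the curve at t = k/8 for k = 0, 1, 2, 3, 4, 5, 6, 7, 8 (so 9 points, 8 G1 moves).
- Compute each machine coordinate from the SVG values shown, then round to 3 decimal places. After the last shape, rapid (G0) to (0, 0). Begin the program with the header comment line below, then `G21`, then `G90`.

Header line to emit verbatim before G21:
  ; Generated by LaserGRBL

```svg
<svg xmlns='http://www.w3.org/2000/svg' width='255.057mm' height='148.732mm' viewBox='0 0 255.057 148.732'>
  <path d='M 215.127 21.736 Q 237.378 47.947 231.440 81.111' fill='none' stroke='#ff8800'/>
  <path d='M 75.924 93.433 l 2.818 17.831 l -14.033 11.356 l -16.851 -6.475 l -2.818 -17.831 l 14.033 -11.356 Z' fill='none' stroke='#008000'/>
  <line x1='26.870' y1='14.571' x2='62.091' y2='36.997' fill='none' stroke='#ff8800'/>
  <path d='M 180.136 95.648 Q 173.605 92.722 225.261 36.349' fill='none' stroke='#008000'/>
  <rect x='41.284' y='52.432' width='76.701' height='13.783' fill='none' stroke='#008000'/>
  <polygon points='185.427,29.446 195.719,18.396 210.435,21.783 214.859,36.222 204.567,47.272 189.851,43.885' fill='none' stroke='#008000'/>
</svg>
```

; Generated by LaserGRBL
G21
G90
G0 X215.127 Y126.996
M3 S589
G1 X220.249 Y120.335 F2486
G1 X224.491 Y113.456
G1 X227.851 Y106.360
G1 X230.331 Y99.047
G1 X231.929 Y91.516
G1 X232.647 Y83.768
G1 X232.484 Y75.803
G1 X231.440 Y67.621
M5
G0 X75.924 Y55.299
M3 S201
G1 X78.742 Y37.468 F3138
G1 X64.709 Y26.112
G1 X47.858 Y32.587
G1 X45.040 Y50.418
G1 X59.073 Y61.774
G1 X75.924 Y55.299
M5
G0 X26.870 Y134.161
M3 S589
G1 X62.091 Y111.735 F2486
M5
G0 X180.136 Y53.084
M3 S201
G1 X179.412 Y54.651 F3138
G1 X180.507 Y57.887
G1 X183.420 Y62.794
G1 X188.152 Y69.372
G1 X194.702 Y77.619
G1 X203.070 Y87.537
G1 X213.256 Y99.125
G1 X225.261 Y112.383
M5
G0 X41.284 Y96.300
M3 S201
G1 X117.985 Y96.300 F3138
G1 X117.985 Y82.517
G1 X41.284 Y82.517
G1 X41.284 Y96.300
M5
G0 X185.427 Y119.286
M3 S201
G1 X195.719 Y130.336 F3138
G1 X210.435 Y126.949
G1 X214.859 Y112.510
G1 X204.567 Y101.460
G1 X189.851 Y104.847
G1 X185.427 Y119.286
M5
G0 X0.000 Y0.000

Since the viewBox matches the mm dimensions, user units are millimetres directly. The only transform is the Y-flip y_m = 148.732 − y_svg.

Shape 1 is a quadratic bezier drawn with `<path>`. Its stroke #ff8800 means score at S589, F2486. After flipping Y the toolpath is (215.127,126.996) → (220.249,120.335) → (224.491,113.456) → (227.851,106.360) → (230.331,99.047) → (231.929,91.516) → (232.647,83.768) → (232.484,75.803) → (231.440,67.621).

Shape 2 is a regular polygon drawn with `<path>`. Its stroke #008000 means engrave at S201, F3138. After flipping Y the toolpath is (75.924,55.299) → (78.742,37.468) → (64.709,26.112) → (47.858,32.587) → (45.040,50.418) → (59.073,61.774) → (75.924,55.299), returning to the start.

Shape 3 is a line segment drawn with `<line>`. Its stroke #ff8800 means score at S589, F2486. After flipping Y the toolpath is (26.870,134.161) → (62.091,111.735).

Shape 4 is a quadratic bezier drawn with `<path>`. Its stroke #008000 means engrave at S201, F3138. After flipping Y the toolpath is (180.136,53.084) → (179.412,54.651) → (180.507,57.887) → (183.420,62.794) → (188.152,69.372) → (194.702,77.619) → (203.070,87.537) → (213.256,99.125) → (225.261,112.383).

Shape 5 is a rectangle drawn with `<rect>`. Its stroke #008000 means engrave at S201, F3138. After flipping Y the toolpath is (41.284,96.300) → (117.985,96.300) → (117.985,82.517) → (41.284,82.517) → (41.284,96.300), returning to the start.

Shape 6 is a regular polygon drawn with `<polygon>`. Its stroke #008000 means engrave at S201, F3138. After flipping Y the toolpath is (185.427,119.286) → (195.719,130.336) → (210.435,126.949) → (214.859,112.510) → (204.567,101.460) → (189.851,104.847) → (185.427,119.286), returning to the start.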